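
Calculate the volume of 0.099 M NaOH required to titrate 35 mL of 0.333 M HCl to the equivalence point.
V_{base} = 117.7 mL

At equivalence: moles acid = moles base.
moles HCl = 0.333 M × 0.035 L = 0.011655 mol
V_NaOH = 0.011655 mol ÷ 0.099 M = 0.1177 L = 117.7 mL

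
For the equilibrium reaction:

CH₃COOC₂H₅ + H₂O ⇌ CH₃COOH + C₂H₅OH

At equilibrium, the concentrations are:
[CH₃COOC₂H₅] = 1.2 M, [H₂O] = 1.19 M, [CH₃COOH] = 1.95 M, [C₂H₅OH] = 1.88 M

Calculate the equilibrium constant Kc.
K_c = 2.5672

Kc = ([CH₃COOH] × [C₂H₅OH]) / ([CH₃COOC₂H₅] × [H₂O])
   = ((1.95)·(1.88)) / ((1.2)·(1.19))
   = 3.666 / 1.428 = 2.5672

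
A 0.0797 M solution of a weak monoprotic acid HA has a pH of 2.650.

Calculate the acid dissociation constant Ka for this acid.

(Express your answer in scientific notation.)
K_a = 6.47e-05

[H⁺] = 10^(−pH) = 10^(−2.650) = 2.239e-03 M. For HA ⇌ H⁺ + A⁻, Ka = x²/(C − x) = (2.239e-03)²/(0.0797 − 2.239e-03) = 6.47e-05.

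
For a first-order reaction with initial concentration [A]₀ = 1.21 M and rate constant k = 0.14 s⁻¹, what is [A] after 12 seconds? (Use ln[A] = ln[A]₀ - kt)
0.2255 M

ln[A] = ln[A]₀ - k·t = ln(1.21) - (0.14)·(12) = 0.1906 - 1.6800 = -1.4894
[A] = e^(-1.4894) = 0.2255 M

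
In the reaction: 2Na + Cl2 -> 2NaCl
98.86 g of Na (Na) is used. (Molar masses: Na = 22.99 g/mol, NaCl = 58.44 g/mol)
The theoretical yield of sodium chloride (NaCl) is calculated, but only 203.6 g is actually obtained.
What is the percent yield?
Moles of Na = 98.86 g ÷ 22.99 g/mol = 4.30013 mol
Mole ratio: 2 mol NaCl / 2 mol Na
Moles of NaCl = 4.30013 × (2/2) = 4.30013 mol
Theoretical yield = 4.30013 mol × 58.44 g/mol = 251.3 g
Actual yield = 203.6 g
Percent yield = (203.6 / 251.3) × 100% = 81.0%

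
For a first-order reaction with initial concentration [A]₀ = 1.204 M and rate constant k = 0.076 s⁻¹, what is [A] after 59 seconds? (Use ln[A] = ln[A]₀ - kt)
0.0136 M

ln[A] = ln[A]₀ - k·t = ln(1.204) - (0.076)·(59) = 0.1856 - 4.4840 = -4.2984
[A] = e^(-4.2984) = 0.0136 M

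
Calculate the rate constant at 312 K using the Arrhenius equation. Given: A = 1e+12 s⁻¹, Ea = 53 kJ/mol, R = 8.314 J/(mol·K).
1.34e+03 s⁻¹

k = A·exp(-Ea/(R·T)) = 1e+12·exp(-53000/(8.314·312)) = 1e+12·exp(-20.4320) = 1e+12·1.3381e-09 = 1.34e+03 s⁻¹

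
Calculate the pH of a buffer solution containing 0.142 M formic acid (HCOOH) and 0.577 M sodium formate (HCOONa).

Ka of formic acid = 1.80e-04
pH = 4.35

pKa = -log(1.80e-04) = 3.74. pH = pKa + log([A⁻]/[HA]) = 3.74 + log(0.577/0.142)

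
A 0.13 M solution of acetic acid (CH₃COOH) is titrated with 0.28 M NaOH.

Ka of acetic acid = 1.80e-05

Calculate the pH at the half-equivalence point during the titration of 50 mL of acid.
pH = pKa = 4.74

At the half-equivalence point, [HA] = [A⁻], so by Henderson–Hasselbalch pH = pKa + log(1) = pKa.
pKa = −log(1.80e-05) = 4.74.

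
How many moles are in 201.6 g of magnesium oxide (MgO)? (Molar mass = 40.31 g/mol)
Moles = 201.6 g ÷ 40.31 g/mol = 5.001 mol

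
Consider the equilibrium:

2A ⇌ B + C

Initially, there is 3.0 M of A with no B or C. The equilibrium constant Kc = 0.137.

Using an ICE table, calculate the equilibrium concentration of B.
[B] = 0.638 M

ICE: [A] = 3.0 − 2x, [B] = [C] = x.
Kc = x²/(3.0 − 2x)² = 0.137 ⇒ √Kc = x/(3.0 − 2x).
x = √0.137·3.0/(1 + 2√0.137) = 0.37014·3.0/1.7403 = 0.63806.
[B] = x = 0.638 M.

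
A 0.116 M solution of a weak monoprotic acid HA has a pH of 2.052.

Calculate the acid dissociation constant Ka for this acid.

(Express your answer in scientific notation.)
K_a = 7.35e-04

[H⁺] = 10^(−pH) = 10^(−2.052) = 8.872e-03 M. For HA ⇌ H⁺ + A⁻, Ka = x²/(C − x) = (8.872e-03)²/(0.116 − 8.872e-03) = 7.35e-04.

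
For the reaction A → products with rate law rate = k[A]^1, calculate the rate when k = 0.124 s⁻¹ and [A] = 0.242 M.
0.03001 M/s

rate = k·[A]^1 = 0.124·(0.242)^1 = 0.124·0.242 = 0.03001 M/s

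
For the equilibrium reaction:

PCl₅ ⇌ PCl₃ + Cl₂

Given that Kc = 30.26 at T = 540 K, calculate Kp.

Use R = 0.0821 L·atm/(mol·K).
K_p = 1.34e+03

Δn = (moles gaseous products) − (moles gaseous reactants) = 1
T = 540 K; RT = 0.0821 × 540 = 44.334
Kp = Kc·(RT)^Δn = 30.26 × (44.334)^1 = 30.26 × 44.334 = 1.34e+03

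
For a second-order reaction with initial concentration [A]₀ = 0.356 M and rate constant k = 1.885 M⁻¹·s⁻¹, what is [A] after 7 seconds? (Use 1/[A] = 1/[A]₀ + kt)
0.0625 M

1/[A] = 1/[A]₀ + k·t = 1/0.356 + (1.885)·(7) = 2.8090 + 13.1950 = 16.0040
[A] = 1/16.0040 = 0.0625 M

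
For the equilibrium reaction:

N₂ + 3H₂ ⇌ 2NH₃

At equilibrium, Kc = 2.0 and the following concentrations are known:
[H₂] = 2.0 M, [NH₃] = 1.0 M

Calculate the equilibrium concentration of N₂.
[N₂] = 0.0625 M

Kc = ([NH₃]^2) / ([N₂] × [H₂]^3) = 2.0
[N₂]^1 = (product terms)/(Kc · other reactant terms) = 1 / (2.0 · 8) = 0.0625
[N₂] = 0.0625 M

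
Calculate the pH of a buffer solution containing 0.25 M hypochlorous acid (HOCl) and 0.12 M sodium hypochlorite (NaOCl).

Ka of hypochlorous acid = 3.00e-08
pH = 7.20

pKa = -log(3.00e-08) = 7.52. pH = pKa + log([A⁻]/[HA]) = 7.52 + log(0.12/0.25)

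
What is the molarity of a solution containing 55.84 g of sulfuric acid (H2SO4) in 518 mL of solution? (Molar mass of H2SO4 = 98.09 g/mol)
Moles of H2SO4 = 55.84 g ÷ 98.09 g/mol = 0.569273 mol
Volume = 518 mL = 0.518 L
Molarity = 0.569273 mol ÷ 0.518 L = 1.099 M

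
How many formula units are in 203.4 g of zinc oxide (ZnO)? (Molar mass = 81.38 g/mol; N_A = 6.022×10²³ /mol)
Moles = 203.4 g ÷ 81.38 g/mol = 2.49939 mol
Formula units = 2.49939 mol × 6.022×10²³ /mol = 1.505e+24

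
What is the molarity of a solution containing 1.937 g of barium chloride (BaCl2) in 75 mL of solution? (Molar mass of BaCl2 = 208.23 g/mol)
Moles of BaCl2 = 1.937 g ÷ 208.23 g/mol = 0.00930221 mol
Volume = 75 mL = 0.075 L
Molarity = 0.00930221 mol ÷ 0.075 L = 0.124 M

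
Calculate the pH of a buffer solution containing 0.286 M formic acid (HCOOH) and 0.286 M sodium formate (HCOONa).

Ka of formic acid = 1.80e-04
pH = 3.74

pKa = -log(1.80e-04) = 3.74. pH = pKa + log([A⁻]/[HA]) = 3.74 + log(0.286/0.286)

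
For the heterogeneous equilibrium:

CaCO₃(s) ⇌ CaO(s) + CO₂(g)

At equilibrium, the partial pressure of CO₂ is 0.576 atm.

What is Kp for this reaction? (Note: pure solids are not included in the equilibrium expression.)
K_p = 0.576

Solids (CaCO₃, CaO) have activity 1 and are excluded.
Kp = P(CO₂) = 0.576.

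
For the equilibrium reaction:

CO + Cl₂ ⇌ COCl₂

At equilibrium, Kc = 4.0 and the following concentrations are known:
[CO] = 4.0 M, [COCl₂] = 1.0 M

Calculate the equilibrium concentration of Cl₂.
[Cl₂] = 0.0625 M

Kc = ([COCl₂]) / ([CO] × [Cl₂]) = 4.0
[Cl₂]^1 = (product terms)/(Kc · other reactant terms) = 1 / (4.0 · 4) = 0.0625
[Cl₂] = 0.0625 M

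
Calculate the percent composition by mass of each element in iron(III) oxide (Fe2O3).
Fe: 69.94%, O: 30.06%

Molar mass of Fe2O3 = 159.7 g/mol
% Fe = (2 × 55.85) / 159.7 × 100% = 111.7 / 159.7 × 100% = 69.94%
% O = (3 × 16.0) / 159.7 × 100% = 48 / 159.7 × 100% = 30.06%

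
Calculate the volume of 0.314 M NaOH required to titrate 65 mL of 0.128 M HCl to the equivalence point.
V_{base} = 26.5 mL

At equivalence: moles acid = moles base.
moles HCl = 0.128 M × 0.065 L = 0.00832 mol
V_NaOH = 0.00832 mol ÷ 0.314 M = 0.0265 L = 26.5 mL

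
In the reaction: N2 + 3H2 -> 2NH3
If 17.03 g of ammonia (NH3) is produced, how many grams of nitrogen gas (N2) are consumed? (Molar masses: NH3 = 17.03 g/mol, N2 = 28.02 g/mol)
Moles of NH3 = 17.03 g ÷ 17.03 g/mol = 1 mol
Mole ratio: 1 mol N2 / 2 mol NH3
Moles of N2 = 1 × (1/2) = 0.5 mol
Mass of N2 = 0.5 mol × 28.02 g/mol = 14.01 g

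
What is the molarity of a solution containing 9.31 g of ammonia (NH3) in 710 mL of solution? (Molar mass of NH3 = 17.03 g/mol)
Moles of NH3 = 9.31 g ÷ 17.03 g/mol = 0.546682 mol
Volume = 710 mL = 0.71 L
Molarity = 0.546682 mol ÷ 0.71 L = 0.77 M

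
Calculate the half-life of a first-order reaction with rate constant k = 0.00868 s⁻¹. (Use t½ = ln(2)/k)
79.86 s

t½ = ln(2)/k = 0.6931/0.00868 = 79.86 s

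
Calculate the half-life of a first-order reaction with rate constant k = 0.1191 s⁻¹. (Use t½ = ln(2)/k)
5.82 s

t½ = ln(2)/k = 0.6931/0.1191 = 5.82 s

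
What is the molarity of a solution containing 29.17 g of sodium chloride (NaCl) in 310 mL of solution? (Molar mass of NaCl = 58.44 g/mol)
Moles of NaCl = 29.17 g ÷ 58.44 g/mol = 0.499144 mol
Volume = 310 mL = 0.31 L
Molarity = 0.499144 mol ÷ 0.31 L = 1.61 M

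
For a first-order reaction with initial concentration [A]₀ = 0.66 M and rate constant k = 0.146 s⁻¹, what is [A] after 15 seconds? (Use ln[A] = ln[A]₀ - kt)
0.0739 M

ln[A] = ln[A]₀ - k·t = ln(0.66) - (0.146)·(15) = -0.4155 - 2.1900 = -2.6055
[A] = e^(-2.6055) = 0.0739 M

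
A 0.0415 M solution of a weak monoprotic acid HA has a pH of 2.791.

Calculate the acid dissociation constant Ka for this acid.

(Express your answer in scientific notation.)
K_a = 6.56e-05

[H⁺] = 10^(−pH) = 10^(−2.791) = 1.618e-03 M. For HA ⇌ H⁺ + A⁻, Ka = x²/(C − x) = (1.618e-03)²/(0.0415 − 1.618e-03) = 6.56e-05.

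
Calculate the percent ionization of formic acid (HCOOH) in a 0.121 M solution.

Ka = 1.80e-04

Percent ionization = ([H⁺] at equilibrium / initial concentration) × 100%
Percent ionization = 3.78%

Let x = [H⁺]. Ka = x²/(C - x) ⇒ x² + (1.80e-04)x - (1.80e-04)(0.121) = 0. x = 4.5778e-03. Percent = (4.5778e-03/0.121) × 100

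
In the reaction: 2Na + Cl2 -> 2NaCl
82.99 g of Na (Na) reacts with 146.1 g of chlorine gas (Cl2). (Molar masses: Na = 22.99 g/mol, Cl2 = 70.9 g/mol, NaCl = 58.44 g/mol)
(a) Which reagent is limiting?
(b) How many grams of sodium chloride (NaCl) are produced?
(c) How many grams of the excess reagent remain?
(a) Na, (b) 211 g, (c) 18.13 g

Moles of Na = 82.99 g ÷ 22.99 g/mol = 3.60983 mol
Moles of Cl2 = 146.1 g ÷ 70.9 g/mol = 2.06065 mol
Moles ÷ coefficient: Na: 3.60983/2 = 1.805, Cl2: 2.06065/1 = 2.061
(a) Na has the smaller value, so Na is the limiting reagent.
(b) Moles of NaCl = 3.60983 mol Na × (2/2) = 3.60983 mol; mass = 3.60983 mol × 58.44 g/mol = 211 g
(c) Cl2 consumed = 3.60983 × (1/2) = 1.80492 mol; remaining = 2.06065 − 1.80492 = 0.255734 mol; mass = 0.255734 mol × 70.9 g/mol = 18.13 g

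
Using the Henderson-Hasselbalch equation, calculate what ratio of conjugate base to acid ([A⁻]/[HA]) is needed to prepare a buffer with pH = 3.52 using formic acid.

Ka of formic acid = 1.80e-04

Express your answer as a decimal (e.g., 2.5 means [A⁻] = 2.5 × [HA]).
[A⁻]/[HA] = 0.596

pKa = −log(1.80e-04) = 3.7447. pH = pKa + log([A⁻]/[HA]). 3.52 = 3.7447 + log(ratio). log(ratio) = 3.52 − 3.7447 = -0.2247. ratio = 10^(-0.2247) = 0.596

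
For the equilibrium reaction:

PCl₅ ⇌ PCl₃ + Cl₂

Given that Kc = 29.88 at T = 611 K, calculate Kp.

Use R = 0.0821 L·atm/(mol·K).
K_p = 1.50e+03

Δn = (moles gaseous products) − (moles gaseous reactants) = 1
T = 611 K; RT = 0.0821 × 611 = 50.1631
Kp = Kc·(RT)^Δn = 29.88 × (50.1631)^1 = 29.88 × 50.1631 = 1.50e+03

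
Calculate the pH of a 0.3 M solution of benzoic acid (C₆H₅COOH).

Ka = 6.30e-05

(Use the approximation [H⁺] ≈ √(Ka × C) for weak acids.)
pH = 2.36

[H⁺] = √(Ka × C) = √(6.30e-05 × 0.3) = 4.3474e-03. pH = -log(4.3474e-03)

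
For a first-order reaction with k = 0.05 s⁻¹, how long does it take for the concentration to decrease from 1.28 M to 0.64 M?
13.86 s

From ln[A] = ln[A]₀ - k·t: t = ln([A]₀/[A])/k = ln(1.28/0.64)/0.05 = ln(2.0000)/0.05 = 0.6931/0.05 = 13.86 s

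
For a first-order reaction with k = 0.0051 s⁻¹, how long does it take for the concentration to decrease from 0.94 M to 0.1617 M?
345.12 s

From ln[A] = ln[A]₀ - k·t: t = ln([A]₀/[A])/k = ln(0.94/0.1617)/0.0051 = ln(5.8132)/0.0051 = 1.7601/0.0051 = 345.12 s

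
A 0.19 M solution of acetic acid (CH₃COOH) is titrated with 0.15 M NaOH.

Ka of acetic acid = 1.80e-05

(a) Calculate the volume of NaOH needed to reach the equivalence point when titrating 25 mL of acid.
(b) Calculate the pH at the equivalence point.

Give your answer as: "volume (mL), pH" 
V = 31.7 mL, pH = 8.83

(a) At equivalence: moles acid = moles base.
moles acid = 0.19 × 0.025 = 0.00475 mol; V_NaOH = 0.00475/0.15 = 0.03167 L = 31.7 mL.
(b) At equivalence, all acid → conjugate base A⁻ at [A⁻] = 0.00475/0.05667 = 0.08382 M.
Kb = Kw/Ka = 1.0e-14/1.80e-05 = 5.556e-10; [OH⁻] = √(Kb·[A⁻]) = 6.824e-06; pOH = 5.17; pH = 14 − pOH = 8.83.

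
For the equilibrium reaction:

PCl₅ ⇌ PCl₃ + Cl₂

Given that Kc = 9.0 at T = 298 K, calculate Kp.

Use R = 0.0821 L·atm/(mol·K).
K_p = 220.1922

Δn = (moles gaseous products) − (moles gaseous reactants) = 1
T = 298 K; RT = 0.0821 × 298 = 24.4658
Kp = Kc·(RT)^Δn = 9.0 × (24.4658)^1 = 9.0 × 24.4658 = 220.1922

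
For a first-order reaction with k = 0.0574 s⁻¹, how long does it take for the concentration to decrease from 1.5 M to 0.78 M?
11.39 s

From ln[A] = ln[A]₀ - k·t: t = ln([A]₀/[A])/k = ln(1.5/0.78)/0.0574 = ln(1.9231)/0.0574 = 0.6539/0.0574 = 11.39 s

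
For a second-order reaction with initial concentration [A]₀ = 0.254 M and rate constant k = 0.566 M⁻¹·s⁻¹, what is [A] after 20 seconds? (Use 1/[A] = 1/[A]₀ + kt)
0.0655 M

1/[A] = 1/[A]₀ + k·t = 1/0.254 + (0.566)·(20) = 3.9370 + 11.3200 = 15.2570
[A] = 1/15.2570 = 0.0655 M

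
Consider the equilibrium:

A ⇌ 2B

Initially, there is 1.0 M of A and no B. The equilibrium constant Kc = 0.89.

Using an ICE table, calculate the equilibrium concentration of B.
[B] = 0.747 M

ICE: [A] = 1.0 − x, [B] = 2x.
Kc = (2x)²/(1.0 − x) = 0.89 ⇒ 4x² + 0.89x − 0.89 = 0.
x = (−0.89 + √(0.89² + 4·4·0.89))/(2·4) = (−0.89 + √15.032)/8 = 0.37339.
[B] = 2x = 0.747 M.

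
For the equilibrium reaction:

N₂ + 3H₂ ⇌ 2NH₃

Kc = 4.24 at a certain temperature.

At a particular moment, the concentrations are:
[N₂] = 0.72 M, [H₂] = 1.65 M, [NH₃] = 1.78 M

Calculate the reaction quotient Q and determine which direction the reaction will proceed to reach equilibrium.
Q = 0.980, Q < K, reaction proceeds forward (toward products)

Q = ([NH₃]^2) / ([N₂] × [H₂]^3)
  = ((1.78)^2) / ((0.72)·(1.65)^3) = 3.1684/3.2343 = 0.9796
Since Q = 0.9796 < Kc = 4.24, the reaction proceeds forward (toward products) to reach equilibrium.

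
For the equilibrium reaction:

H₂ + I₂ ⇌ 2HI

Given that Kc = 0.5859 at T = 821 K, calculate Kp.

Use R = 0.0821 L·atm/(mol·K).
K_p = 0.5859

Δn = (moles gaseous products) − (moles gaseous reactants) = 0
T = 821 K; RT = 0.0821 × 821 = 67.4041
Kp = Kc·(RT)^Δn = 0.5859 × (67.4041)^0 = 0.5859 × 1 = 0.5859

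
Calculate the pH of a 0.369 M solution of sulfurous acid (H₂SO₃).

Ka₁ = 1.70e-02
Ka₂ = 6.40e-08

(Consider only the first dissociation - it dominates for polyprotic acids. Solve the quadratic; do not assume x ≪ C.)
pH = 1.15

x² + Ka₁·x − Ka₁·C = 0 with Ka₁ = 1.70e-02, C = 0.369.
x = (−Ka₁ + √(Ka₁² + 4·Ka₁·C))/2 = 7.1157e-02 M, so pH = 1.15.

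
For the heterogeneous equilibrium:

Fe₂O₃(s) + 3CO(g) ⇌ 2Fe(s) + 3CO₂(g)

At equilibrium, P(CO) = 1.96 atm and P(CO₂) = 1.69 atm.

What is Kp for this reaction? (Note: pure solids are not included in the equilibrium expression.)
K_p = 0.641

Solids (Fe₂O₃, Fe) are excluded.
Kp = P(CO₂)³/P(CO)³ = (1.69)³/(1.96)³ = 4.827/7.53 = 0.641.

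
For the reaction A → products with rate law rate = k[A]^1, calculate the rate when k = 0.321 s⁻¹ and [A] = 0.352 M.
0.113 M/s

rate = k·[A]^1 = 0.321·(0.352)^1 = 0.321·0.352 = 0.113 M/s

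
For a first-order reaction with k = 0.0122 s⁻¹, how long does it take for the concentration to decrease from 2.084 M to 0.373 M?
141.02 s

From ln[A] = ln[A]₀ - k·t: t = ln([A]₀/[A])/k = ln(2.084/0.373)/0.0122 = ln(5.5871)/0.0122 = 1.7205/0.0122 = 141.02 s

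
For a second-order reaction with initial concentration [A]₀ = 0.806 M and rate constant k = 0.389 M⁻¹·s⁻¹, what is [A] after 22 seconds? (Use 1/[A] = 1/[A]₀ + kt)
0.1021 M

1/[A] = 1/[A]₀ + k·t = 1/0.806 + (0.389)·(22) = 1.2407 + 8.5580 = 9.7987
[A] = 1/9.7987 = 0.1021 M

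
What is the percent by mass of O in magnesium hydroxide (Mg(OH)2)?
Mass of O in formula = 16.0 × 2 = 32 g/mol
Molar mass = 58.33 g/mol
% O = (32/58.33) × 100% = 54.86%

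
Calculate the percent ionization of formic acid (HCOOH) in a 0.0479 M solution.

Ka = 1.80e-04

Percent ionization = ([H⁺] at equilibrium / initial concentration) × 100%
Percent ionization = 5.95%

Let x = [H⁺]. Ka = x²/(C - x) ⇒ x² + (1.80e-04)x - (1.80e-04)(0.0479) = 0. x = 2.8477e-03. Percent = (2.8477e-03/0.0479) × 100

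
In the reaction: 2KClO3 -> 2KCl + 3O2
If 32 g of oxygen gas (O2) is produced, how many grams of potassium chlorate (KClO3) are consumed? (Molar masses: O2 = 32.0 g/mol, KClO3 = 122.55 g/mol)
Moles of O2 = 32 g ÷ 32.0 g/mol = 1 mol
Mole ratio: 2 mol KClO3 / 3 mol O2
Moles of KClO3 = 1 × (2/3) = 0.666667 mol
Mass of KClO3 = 0.666667 mol × 122.55 g/mol = 81.7 g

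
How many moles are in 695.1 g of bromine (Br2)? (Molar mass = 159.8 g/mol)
Moles = 695.1 g ÷ 159.8 g/mol = 4.35 mol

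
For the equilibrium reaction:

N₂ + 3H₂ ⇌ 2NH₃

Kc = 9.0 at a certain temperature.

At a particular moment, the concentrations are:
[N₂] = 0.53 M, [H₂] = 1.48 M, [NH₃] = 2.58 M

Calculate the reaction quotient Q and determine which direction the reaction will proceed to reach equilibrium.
Q = 3.874, Q < K, reaction proceeds forward (toward products)

Q = ([NH₃]^2) / ([N₂] × [H₂]^3)
  = ((2.58)^2) / ((0.53)·(1.48)^3) = 6.6564/1.7181 = 3.874
Since Q = 3.874 < Kc = 9.0, the reaction proceeds forward (toward products) to reach equilibrium.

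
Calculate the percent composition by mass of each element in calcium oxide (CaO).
Ca: 71.47%, O: 28.53%

Molar mass of CaO = 56.08 g/mol
% Ca = (1 × 40.08) / 56.08 × 100% = 40.08 / 56.08 × 100% = 71.47%
% O = (1 × 16.0) / 56.08 × 100% = 16 / 56.08 × 100% = 28.53%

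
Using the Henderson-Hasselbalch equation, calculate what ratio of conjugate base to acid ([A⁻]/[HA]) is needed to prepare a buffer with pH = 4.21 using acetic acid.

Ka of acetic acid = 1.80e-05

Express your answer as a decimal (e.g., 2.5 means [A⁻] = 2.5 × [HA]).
[A⁻]/[HA] = 0.292

pKa = −log(1.80e-05) = 4.7447. pH = pKa + log([A⁻]/[HA]). 4.21 = 4.7447 + log(ratio). log(ratio) = 4.21 − 4.7447 = -0.5347. ratio = 10^(-0.5347) = 0.292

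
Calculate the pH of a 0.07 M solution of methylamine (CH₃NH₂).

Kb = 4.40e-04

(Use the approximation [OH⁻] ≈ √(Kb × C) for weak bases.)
pH = 11.74

[OH⁻] = √(Kb × C) = √(4.40e-04 × 0.07) = 5.5498e-03. pOH = 2.26, pH = 14 - pOH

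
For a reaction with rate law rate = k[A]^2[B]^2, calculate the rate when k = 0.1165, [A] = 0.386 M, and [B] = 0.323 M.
0.001811 M/s

rate = k·[A]^2·[B]^2 = 0.1165·(0.386)^2·(0.323)^2 = 0.1165·0.148996·0.104329 = 0.001811 M/s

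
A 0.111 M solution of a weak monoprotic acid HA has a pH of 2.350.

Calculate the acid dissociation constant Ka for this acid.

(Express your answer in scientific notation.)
K_a = 1.87e-04

[H⁺] = 10^(−pH) = 10^(−2.350) = 4.467e-03 M. For HA ⇌ H⁺ + A⁻, Ka = x²/(C − x) = (4.467e-03)²/(0.111 − 4.467e-03) = 1.87e-04.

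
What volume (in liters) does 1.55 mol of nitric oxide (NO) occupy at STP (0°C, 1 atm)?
At STP, 1 mol of gas occupies 22.4 L
Volume = 1.55 mol × 22.4 L/mol = 34.72 L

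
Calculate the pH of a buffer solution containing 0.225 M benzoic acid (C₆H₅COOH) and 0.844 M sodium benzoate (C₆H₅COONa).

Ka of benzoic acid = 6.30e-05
pH = 4.77

pKa = -log(6.30e-05) = 4.20. pH = pKa + log([A⁻]/[HA]) = 4.20 + log(0.844/0.225)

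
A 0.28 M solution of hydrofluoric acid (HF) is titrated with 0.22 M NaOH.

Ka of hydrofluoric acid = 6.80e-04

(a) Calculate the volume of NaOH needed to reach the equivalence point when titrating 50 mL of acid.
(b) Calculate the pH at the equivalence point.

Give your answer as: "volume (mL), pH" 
V = 63.6 mL, pH = 8.13

(a) At equivalence: moles acid = moles base.
moles acid = 0.28 × 0.05 = 0.014 mol; V_NaOH = 0.014/0.22 = 0.06364 L = 63.6 mL.
(b) At equivalence, all acid → conjugate base A⁻ at [A⁻] = 0.014/0.1136 = 0.1232 M.
Kb = Kw/Ka = 1.0e-14/6.80e-04 = 1.471e-11; [OH⁻] = √(Kb·[A⁻]) = 1.346e-06; pOH = 5.87; pH = 14 − pOH = 8.13.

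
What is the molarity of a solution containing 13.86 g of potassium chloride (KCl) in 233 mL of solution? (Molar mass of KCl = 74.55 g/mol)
Moles of KCl = 13.86 g ÷ 74.55 g/mol = 0.185915 mol
Volume = 233 mL = 0.233 L
Molarity = 0.185915 mol ÷ 0.233 L = 0.7979 M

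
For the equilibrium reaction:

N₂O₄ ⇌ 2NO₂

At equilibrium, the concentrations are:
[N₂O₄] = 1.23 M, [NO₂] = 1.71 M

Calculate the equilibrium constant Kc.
K_c = 2.3773

Kc = ([NO₂]^2) / ([N₂O₄])
   = ((1.71)^2) / ((1.23))
   = 2.9241 / 1.23 = 2.3773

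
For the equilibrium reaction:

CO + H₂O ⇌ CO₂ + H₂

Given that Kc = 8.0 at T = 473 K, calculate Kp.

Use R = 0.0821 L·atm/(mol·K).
K_p = 8.0000

Δn = (moles gaseous products) − (moles gaseous reactants) = 0
T = 473 K; RT = 0.0821 × 473 = 38.8333
Kp = Kc·(RT)^Δn = 8.0 × (38.8333)^0 = 8.0 × 1 = 8.0000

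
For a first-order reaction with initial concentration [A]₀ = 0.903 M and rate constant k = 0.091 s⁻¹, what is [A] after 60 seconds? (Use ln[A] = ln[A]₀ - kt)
0.0038 M

ln[A] = ln[A]₀ - k·t = ln(0.903) - (0.091)·(60) = -0.1020 - 5.4600 = -5.5620
[A] = e^(-5.5620) = 0.0038 M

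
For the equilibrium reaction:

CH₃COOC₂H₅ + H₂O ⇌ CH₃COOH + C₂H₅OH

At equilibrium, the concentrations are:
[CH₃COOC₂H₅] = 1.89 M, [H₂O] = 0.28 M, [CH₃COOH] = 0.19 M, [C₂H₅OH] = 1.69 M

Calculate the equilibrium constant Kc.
K_c = 0.6068

Kc = ([CH₃COOH] × [C₂H₅OH]) / ([CH₃COOC₂H₅] × [H₂O])
   = ((0.19)·(1.69)) / ((1.89)·(0.28))
   = 0.3211 / 0.5292 = 0.6068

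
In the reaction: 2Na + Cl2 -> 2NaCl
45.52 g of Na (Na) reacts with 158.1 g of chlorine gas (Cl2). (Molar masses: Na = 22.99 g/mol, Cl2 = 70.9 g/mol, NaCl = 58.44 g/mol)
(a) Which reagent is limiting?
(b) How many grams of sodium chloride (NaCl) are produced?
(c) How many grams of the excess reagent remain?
(a) Na, (b) 115.7 g, (c) 87.91 g

Moles of Na = 45.52 g ÷ 22.99 g/mol = 1.97999 mol
Moles of Cl2 = 158.1 g ÷ 70.9 g/mol = 2.2299 mol
Moles ÷ coefficient: Na: 1.97999/2 = 0.99, Cl2: 2.2299/1 = 2.23
(a) Na has the smaller value, so Na is the limiting reagent.
(b) Moles of NaCl = 1.97999 mol Na × (2/2) = 1.97999 mol; mass = 1.97999 mol × 58.44 g/mol = 115.7 g
(c) Cl2 consumed = 1.97999 × (1/2) = 0.989996 mol; remaining = 2.2299 − 0.989996 = 1.23991 mol; mass = 1.23991 mol × 70.9 g/mol = 87.91 g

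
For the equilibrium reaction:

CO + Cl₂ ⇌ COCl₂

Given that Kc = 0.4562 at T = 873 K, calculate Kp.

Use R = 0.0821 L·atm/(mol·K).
K_p = 0.0064

Δn = (moles gaseous products) − (moles gaseous reactants) = -1
T = 873 K; RT = 0.0821 × 873 = 71.6733
Kp = Kc·(RT)^Δn = 0.4562 × (71.6733)^-1 = 0.4562 × 0.0139522 = 0.0064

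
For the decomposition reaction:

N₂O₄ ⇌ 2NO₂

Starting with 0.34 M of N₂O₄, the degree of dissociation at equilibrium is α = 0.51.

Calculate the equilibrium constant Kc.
K_c = 0.7219

x = α·[A]₀ = 0.51 × 0.34 = 0.1734 M dissociated.
At eq: [N₂O₄] = 0.34 − 0.1734 = 0.1666 M; [NO₂] = 2x = 0.3468 M.
Kc = [NO₂]²/[N₂O₄] = (0.3468)²/0.1666 = 0.7219.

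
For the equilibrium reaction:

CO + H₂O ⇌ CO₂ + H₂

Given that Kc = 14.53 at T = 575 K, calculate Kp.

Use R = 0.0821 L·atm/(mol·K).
K_p = 14.5300

Δn = (moles gaseous products) − (moles gaseous reactants) = 0
T = 575 K; RT = 0.0821 × 575 = 47.2075
Kp = Kc·(RT)^Δn = 14.53 × (47.2075)^0 = 14.53 × 1 = 14.5300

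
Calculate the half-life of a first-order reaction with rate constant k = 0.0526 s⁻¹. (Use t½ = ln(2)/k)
13.18 s

t½ = ln(2)/k = 0.6931/0.0526 = 13.18 s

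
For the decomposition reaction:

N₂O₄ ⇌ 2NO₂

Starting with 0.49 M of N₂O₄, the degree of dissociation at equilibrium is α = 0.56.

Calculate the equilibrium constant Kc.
K_c = 1.3969

x = α·[A]₀ = 0.56 × 0.49 = 0.2744 M dissociated.
At eq: [N₂O₄] = 0.49 − 0.2744 = 0.2156 M; [NO₂] = 2x = 0.5488 M.
Kc = [NO₂]²/[N₂O₄] = (0.5488)²/0.2156 = 1.397.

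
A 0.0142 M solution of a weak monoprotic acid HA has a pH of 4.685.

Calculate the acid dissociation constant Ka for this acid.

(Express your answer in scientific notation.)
K_a = 3.01e-08

[H⁺] = 10^(−pH) = 10^(−4.685) = 2.065e-05 M. For HA ⇌ H⁺ + A⁻, Ka = x²/(C − x) = (2.065e-05)²/(0.0142 − 2.065e-05) = 3.01e-08.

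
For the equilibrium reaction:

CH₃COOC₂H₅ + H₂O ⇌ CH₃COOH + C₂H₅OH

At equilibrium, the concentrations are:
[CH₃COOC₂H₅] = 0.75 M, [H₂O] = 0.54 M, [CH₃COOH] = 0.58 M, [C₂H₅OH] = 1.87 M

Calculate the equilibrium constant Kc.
K_c = 2.6780

Kc = ([CH₃COOH] × [C₂H₅OH]) / ([CH₃COOC₂H₅] × [H₂O])
   = ((0.58)·(1.87)) / ((0.75)·(0.54))
   = 1.0846 / 0.405 = 2.6780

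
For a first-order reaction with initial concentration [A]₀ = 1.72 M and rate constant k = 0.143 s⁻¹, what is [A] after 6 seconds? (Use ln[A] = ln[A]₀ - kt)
0.7293 M

ln[A] = ln[A]₀ - k·t = ln(1.72) - (0.143)·(6) = 0.5423 - 0.8580 = -0.3157
[A] = e^(-0.3157) = 0.7293 M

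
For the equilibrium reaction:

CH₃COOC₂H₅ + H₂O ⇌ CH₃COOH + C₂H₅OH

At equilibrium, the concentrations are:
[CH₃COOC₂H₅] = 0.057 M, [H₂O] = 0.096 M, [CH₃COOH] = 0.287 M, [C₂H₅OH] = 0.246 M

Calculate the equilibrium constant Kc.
K_c = 12.9024

Kc = ([CH₃COOH] × [C₂H₅OH]) / ([CH₃COOC₂H₅] × [H₂O])
   = ((0.287)·(0.246)) / ((0.057)·(0.096))
   = 0.070602 / 0.005472 = 12.9024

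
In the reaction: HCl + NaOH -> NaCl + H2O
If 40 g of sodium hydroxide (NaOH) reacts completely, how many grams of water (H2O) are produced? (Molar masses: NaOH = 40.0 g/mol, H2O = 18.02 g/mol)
Moles of NaOH = 40 g ÷ 40.0 g/mol = 1 mol
Mole ratio: 1 mol H2O / 1 mol NaOH
Moles of H2O = 1 × (1/1) = 1 mol
Mass of H2O = 1 mol × 18.02 g/mol = 18.02 g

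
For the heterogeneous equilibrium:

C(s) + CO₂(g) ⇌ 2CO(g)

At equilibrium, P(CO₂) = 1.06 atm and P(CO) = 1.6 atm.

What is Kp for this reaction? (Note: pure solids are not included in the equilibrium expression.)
K_p = 2.415

Solid C is excluded.
Kp = P(CO)²/P(CO₂) = (1.6)²/1.06 = 2.56/1.06 = 2.415.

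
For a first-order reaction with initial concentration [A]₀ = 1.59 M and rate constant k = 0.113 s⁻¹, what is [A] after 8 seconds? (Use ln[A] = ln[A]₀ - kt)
0.6439 M

ln[A] = ln[A]₀ - k·t = ln(1.59) - (0.113)·(8) = 0.4637 - 0.9040 = -0.4403
[A] = e^(-0.4403) = 0.6439 M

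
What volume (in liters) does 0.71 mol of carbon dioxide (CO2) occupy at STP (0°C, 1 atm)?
At STP, 1 mol of gas occupies 22.4 L
Volume = 0.71 mol × 22.4 L/mol = 15.90 L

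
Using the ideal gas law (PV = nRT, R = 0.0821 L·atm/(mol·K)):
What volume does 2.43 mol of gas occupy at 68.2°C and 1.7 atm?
T = 68.2°C + 273.15 = 341.35 K
V = nRT/P = (2.43 × 0.0821 × 341.35) / 1.7
V = 40.06 L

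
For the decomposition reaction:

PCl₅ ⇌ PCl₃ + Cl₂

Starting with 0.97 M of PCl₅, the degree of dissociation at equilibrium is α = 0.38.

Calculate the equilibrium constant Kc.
K_c = 0.2259

x = α·[A]₀ = 0.38 × 0.97 = 0.3686 M dissociated.
At eq: [PCl₅] = 0.97 − 0.3686 = 0.6014 M; [PCl₃] = [Cl₂] = x = 0.3686 M.
Kc = [PCl₃][Cl₂]/[PCl₅] = (0.3686)²/0.6014 = 0.2259.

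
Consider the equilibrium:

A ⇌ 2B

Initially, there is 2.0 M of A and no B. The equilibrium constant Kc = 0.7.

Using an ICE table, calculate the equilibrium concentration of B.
[B] = 1.021 M

ICE: [A] = 2.0 − x, [B] = 2x.
Kc = (2x)²/(2.0 − x) = 0.7 ⇒ 4x² + 0.7x − 1.4 = 0.
x = (−0.7 + √(0.7² + 4·4·1.4))/(2·4) = (−0.7 + √22.89)/8 = 0.51054.
[B] = 2x = 1.021 M.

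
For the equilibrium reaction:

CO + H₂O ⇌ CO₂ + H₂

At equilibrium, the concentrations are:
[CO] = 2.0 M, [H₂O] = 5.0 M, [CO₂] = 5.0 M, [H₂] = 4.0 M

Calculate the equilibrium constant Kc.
K_c = 2.0000

Kc = ([CO₂] × [H₂]) / ([CO] × [H₂O])
   = ((5.0)·(4.0)) / ((2.0)·(5.0))
   = 20 / 10 = 2.0000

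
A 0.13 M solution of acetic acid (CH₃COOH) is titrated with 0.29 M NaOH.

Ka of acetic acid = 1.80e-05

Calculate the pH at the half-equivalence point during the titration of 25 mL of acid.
pH = pKa = 4.74

At the half-equivalence point, [HA] = [A⁻], so by Henderson–Hasselbalch pH = pKa + log(1) = pKa.
pKa = −log(1.80e-05) = 4.74.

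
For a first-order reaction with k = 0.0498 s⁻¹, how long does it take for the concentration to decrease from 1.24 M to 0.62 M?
13.92 s

From ln[A] = ln[A]₀ - k·t: t = ln([A]₀/[A])/k = ln(1.24/0.62)/0.0498 = ln(2.0000)/0.0498 = 0.6931/0.0498 = 13.92 s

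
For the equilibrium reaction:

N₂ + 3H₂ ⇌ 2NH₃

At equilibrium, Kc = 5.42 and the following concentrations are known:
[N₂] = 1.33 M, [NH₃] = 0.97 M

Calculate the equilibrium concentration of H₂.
[H₂] = 0.5073 M

Kc = ([NH₃]^2) / ([N₂] × [H₂]^3) = 5.42
[H₂]^3 = (product terms)/(Kc · other reactant terms) = 0.9409 / (5.42 · 1.33) = 0.13052
[H₂] = (0.13052)^(1/3) = 0.5073 M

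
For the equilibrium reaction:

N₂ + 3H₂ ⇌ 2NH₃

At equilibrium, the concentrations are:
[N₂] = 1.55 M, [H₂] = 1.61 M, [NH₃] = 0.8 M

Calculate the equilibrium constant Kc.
K_c = 0.0989

Kc = ([NH₃]^2) / ([N₂] × [H₂]^3)
   = ((0.8)^2) / ((1.55)·(1.61)^3)
   = 0.64 / 6.4686 = 0.0989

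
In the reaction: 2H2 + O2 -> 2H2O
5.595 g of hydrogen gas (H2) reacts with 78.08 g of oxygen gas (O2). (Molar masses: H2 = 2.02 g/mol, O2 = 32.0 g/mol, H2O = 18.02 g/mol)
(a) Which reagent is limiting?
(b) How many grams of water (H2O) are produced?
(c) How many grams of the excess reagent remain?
(a) H2, (b) 49.91 g, (c) 33.76 g

Moles of H2 = 5.595 g ÷ 2.02 g/mol = 2.7698 mol
Moles of O2 = 78.08 g ÷ 32.0 g/mol = 2.44 mol
Moles ÷ coefficient: H2: 2.7698/2 = 1.385, O2: 2.44/1 = 2.44
(a) H2 has the smaller value, so H2 is the limiting reagent.
(b) Moles of H2O = 2.7698 mol H2 × (2/2) = 2.7698 mol; mass = 2.7698 mol × 18.02 g/mol = 49.91 g
(c) O2 consumed = 2.7698 × (1/2) = 1.3849 mol; remaining = 2.44 − 1.3849 = 1.0551 mol; mass = 1.0551 mol × 32.0 g/mol = 33.76 g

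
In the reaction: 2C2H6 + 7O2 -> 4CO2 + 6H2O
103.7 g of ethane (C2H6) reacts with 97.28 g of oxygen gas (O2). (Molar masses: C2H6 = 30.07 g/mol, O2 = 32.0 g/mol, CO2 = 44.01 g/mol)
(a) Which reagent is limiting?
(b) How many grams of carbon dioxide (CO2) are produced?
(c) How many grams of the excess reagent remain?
(a) O2, (b) 76.45 g, (c) 77.58 g

Moles of C2H6 = 103.7 g ÷ 30.07 g/mol = 3.44862 mol
Moles of O2 = 97.28 g ÷ 32.0 g/mol = 3.04 mol
Moles ÷ coefficient: C2H6: 3.44862/2 = 1.724, O2: 3.04/7 = 0.4343
(a) O2 has the smaller value, so O2 is the limiting reagent.
(b) Moles of CO2 = 3.04 mol O2 × (4/7) = 1.73714 mol; mass = 1.73714 mol × 44.01 g/mol = 76.45 g
(c) C2H6 consumed = 3.04 × (2/7) = 0.868571 mol; remaining = 3.44862 − 0.868571 = 2.58005 mol; mass = 2.58005 mol × 30.07 g/mol = 77.58 g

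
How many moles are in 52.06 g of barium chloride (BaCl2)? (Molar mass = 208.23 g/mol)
Moles = 52.06 g ÷ 208.23 g/mol = 0.25 mol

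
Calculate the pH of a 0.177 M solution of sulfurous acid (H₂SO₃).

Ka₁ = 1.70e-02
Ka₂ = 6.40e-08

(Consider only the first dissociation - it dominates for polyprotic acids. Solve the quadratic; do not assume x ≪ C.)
pH = 1.33

x² + Ka₁·x − Ka₁·C = 0 with Ka₁ = 1.70e-02, C = 0.177.
x = (−Ka₁ + √(Ka₁² + 4·Ka₁·C))/2 = 4.7009e-02 M, so pH = 1.33.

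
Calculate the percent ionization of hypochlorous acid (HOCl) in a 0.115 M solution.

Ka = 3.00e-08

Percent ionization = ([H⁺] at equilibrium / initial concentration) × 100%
Percent ionization = 0.0511%

Let x = [H⁺]. Ka = x²/(C - x) ⇒ x² + (3.00e-08)x - (3.00e-08)(0.115) = 0. x = 5.8722e-05. Percent = (5.8722e-05/0.115) × 100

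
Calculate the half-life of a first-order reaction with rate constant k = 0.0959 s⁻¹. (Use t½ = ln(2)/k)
7.23 s

t½ = ln(2)/k = 0.6931/0.0959 = 7.23 s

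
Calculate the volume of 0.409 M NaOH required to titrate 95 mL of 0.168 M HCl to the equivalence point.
V_{base} = 39.0 mL

At equivalence: moles acid = moles base.
moles HCl = 0.168 M × 0.095 L = 0.01596 mol
V_NaOH = 0.01596 mol ÷ 0.409 M = 0.03902 L = 39.0 mL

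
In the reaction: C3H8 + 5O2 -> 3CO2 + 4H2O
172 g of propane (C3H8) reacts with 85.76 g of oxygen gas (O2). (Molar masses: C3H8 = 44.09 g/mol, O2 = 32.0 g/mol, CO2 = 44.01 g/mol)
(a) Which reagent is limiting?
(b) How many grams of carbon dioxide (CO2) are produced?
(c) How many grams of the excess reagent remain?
(a) O2, (b) 70.77 g, (c) 148.4 g

Moles of C3H8 = 172 g ÷ 44.09 g/mol = 3.90111 mol
Moles of O2 = 85.76 g ÷ 32.0 g/mol = 2.68 mol
Moles ÷ coefficient: C3H8: 3.90111/1 = 3.901, O2: 2.68/5 = 0.536
(a) O2 has the smaller value, so O2 is the limiting reagent.
(b) Moles of CO2 = 2.68 mol O2 × (3/5) = 1.608 mol; mass = 1.608 mol × 44.01 g/mol = 70.77 g
(c) C3H8 consumed = 2.68 × (1/5) = 0.536 mol; remaining = 3.90111 − 0.536 = 3.36511 mol; mass = 3.36511 mol × 44.09 g/mol = 148.4 g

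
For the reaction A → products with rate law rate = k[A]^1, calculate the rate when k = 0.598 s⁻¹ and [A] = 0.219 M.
0.131 M/s

rate = k·[A]^1 = 0.598·(0.219)^1 = 0.598·0.219 = 0.131 M/s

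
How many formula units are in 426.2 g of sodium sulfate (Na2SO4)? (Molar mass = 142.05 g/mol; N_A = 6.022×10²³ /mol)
Moles = 426.2 g ÷ 142.05 g/mol = 3.00035 mol
Formula units = 3.00035 mol × 6.022×10²³ /mol = 1.807e+24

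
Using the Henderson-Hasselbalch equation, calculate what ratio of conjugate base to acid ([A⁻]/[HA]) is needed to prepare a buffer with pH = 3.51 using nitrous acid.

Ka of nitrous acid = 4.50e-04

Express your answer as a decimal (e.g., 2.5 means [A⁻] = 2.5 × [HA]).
[A⁻]/[HA] = 1.456

pKa = −log(4.50e-04) = 3.3468. pH = pKa + log([A⁻]/[HA]). 3.51 = 3.3468 + log(ratio). log(ratio) = 3.51 − 3.3468 = 0.1632. ratio = 10^(0.1632) = 1.456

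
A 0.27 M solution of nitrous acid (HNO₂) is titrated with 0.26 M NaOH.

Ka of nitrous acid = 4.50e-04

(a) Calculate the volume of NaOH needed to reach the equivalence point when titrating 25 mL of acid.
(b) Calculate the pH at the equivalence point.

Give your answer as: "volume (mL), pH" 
V = 26.0 mL, pH = 8.23

(a) At equivalence: moles acid = moles base.
moles acid = 0.27 × 0.025 = 0.00675 mol; V_NaOH = 0.00675/0.26 = 0.02596 L = 26.0 mL.
(b) At equivalence, all acid → conjugate base A⁻ at [A⁻] = 0.00675/0.05096 = 0.1325 M.
Kb = Kw/Ka = 1.0e-14/4.50e-04 = 2.222e-11; [OH⁻] = √(Kb·[A⁻]) = 1.716e-06; pOH = 5.77; pH = 14 − pOH = 8.23.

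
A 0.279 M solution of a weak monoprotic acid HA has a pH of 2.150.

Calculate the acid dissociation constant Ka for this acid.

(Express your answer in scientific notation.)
K_a = 1.84e-04

[H⁺] = 10^(−pH) = 10^(−2.150) = 7.079e-03 M. For HA ⇌ H⁺ + A⁻, Ka = x²/(C − x) = (7.079e-03)²/(0.279 − 7.079e-03) = 1.84e-04.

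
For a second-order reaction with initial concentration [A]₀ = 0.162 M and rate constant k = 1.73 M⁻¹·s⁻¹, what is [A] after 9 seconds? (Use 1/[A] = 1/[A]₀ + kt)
0.0460 M

1/[A] = 1/[A]₀ + k·t = 1/0.162 + (1.73)·(9) = 6.1728 + 15.5700 = 21.7428
[A] = 1/21.7428 = 0.0460 M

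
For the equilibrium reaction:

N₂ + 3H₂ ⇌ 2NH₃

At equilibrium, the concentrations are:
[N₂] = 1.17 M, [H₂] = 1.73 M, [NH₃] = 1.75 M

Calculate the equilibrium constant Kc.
K_c = 0.5055

Kc = ([NH₃]^2) / ([N₂] × [H₂]^3)
   = ((1.75)^2) / ((1.17)·(1.73)^3)
   = 3.0625 / 6.0579 = 0.5055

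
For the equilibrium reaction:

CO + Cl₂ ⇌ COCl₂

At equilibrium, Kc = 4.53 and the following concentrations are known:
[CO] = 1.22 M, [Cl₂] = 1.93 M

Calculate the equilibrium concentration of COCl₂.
[COCl₂] = 10.6663 M

Kc = ([COCl₂]) / ([CO] × [Cl₂]) = 4.53
[COCl₂]^1 = Kc · (reactant terms)/(other product terms) = 4.53 · 2.3546 / 1 = 10.666
[COCl₂] = 10.6663 M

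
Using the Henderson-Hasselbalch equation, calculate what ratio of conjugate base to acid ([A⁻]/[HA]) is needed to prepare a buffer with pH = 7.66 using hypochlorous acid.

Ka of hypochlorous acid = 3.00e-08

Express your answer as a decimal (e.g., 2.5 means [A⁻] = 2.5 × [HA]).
[A⁻]/[HA] = 1.371

pKa = −log(3.00e-08) = 7.5229. pH = pKa + log([A⁻]/[HA]). 7.66 = 7.5229 + log(ratio). log(ratio) = 7.66 − 7.5229 = 0.1371. ratio = 10^(0.1371) = 1.371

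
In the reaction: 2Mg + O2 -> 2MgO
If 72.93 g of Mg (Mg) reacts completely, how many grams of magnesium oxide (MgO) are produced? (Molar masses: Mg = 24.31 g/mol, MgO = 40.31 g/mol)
Moles of Mg = 72.93 g ÷ 24.31 g/mol = 3 mol
Mole ratio: 2 mol MgO / 2 mol Mg
Moles of MgO = 3 × (2/2) = 3 mol
Mass of MgO = 3 mol × 40.31 g/mol = 120.9 g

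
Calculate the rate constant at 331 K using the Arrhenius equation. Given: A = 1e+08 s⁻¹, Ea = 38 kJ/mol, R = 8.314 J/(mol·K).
1.01e+02 s⁻¹

k = A·exp(-Ea/(R·T)) = 1e+08·exp(-38000/(8.314·331)) = 1e+08·exp(-13.8085) = 1e+08·1.0071e-06 = 1.01e+02 s⁻¹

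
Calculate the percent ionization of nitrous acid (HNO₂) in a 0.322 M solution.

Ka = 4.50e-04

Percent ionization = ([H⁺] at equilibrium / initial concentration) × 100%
Percent ionization = 3.67%

Let x = [H⁺]. Ka = x²/(C - x) ⇒ x² + (4.50e-04)x - (4.50e-04)(0.322) = 0. x = 1.1815e-02. Percent = (1.1815e-02/0.322) × 100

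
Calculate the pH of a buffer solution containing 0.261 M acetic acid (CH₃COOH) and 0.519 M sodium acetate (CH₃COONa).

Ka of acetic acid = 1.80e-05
pH = 5.04

pKa = -log(1.80e-05) = 4.74. pH = pKa + log([A⁻]/[HA]) = 4.74 + log(0.519/0.261)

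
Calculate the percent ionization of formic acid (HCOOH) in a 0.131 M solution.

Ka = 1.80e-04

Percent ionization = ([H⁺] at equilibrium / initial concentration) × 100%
Percent ionization = 3.64%

Let x = [H⁺]. Ka = x²/(C - x) ⇒ x² + (1.80e-04)x - (1.80e-04)(0.131) = 0. x = 4.7668e-03. Percent = (4.7668e-03/0.131) × 100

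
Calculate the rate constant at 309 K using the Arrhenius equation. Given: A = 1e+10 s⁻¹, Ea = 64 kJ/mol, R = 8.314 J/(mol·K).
1.52e-01 s⁻¹

k = A·exp(-Ea/(R·T)) = 1e+10·exp(-64000/(8.314·309)) = 1e+10·exp(-24.9122) = 1e+10·1.5163e-11 = 1.52e-01 s⁻¹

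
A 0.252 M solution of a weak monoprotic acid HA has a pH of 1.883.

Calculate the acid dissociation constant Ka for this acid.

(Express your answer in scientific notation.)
K_a = 7.17e-04

[H⁺] = 10^(−pH) = 10^(−1.883) = 1.309e-02 M. For HA ⇌ H⁺ + A⁻, Ka = x²/(C − x) = (1.309e-02)²/(0.252 − 1.309e-02) = 7.17e-04.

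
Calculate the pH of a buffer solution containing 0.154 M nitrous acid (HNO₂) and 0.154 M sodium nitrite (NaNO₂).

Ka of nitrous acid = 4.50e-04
pH = 3.35

pKa = -log(4.50e-04) = 3.35. pH = pKa + log([A⁻]/[HA]) = 3.35 + log(0.154/0.154)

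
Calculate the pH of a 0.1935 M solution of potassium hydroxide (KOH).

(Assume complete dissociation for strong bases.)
pH = 13.29

[OH⁻] = 0.1935 M for strong base. pOH = -log[OH⁻] = 0.71, pH = 14 - pOH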